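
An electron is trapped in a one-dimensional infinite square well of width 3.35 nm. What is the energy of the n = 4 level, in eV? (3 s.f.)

E_4 = 0.536 eV

For an infinite well E_n = n²h²/(8m_eL²), so E_1 = h²/(8m_eL²) = (6.626×10^-34)²/(8·9.109×10^-31·(3.35×10^-9 m)²) = 5.368×10^-21 J.
Then E_4 = 4²·E_1 = 16·5.368×10^-21 J = 8.589×10^-20 J.
Converting, E_4 = 8.589×10^-20 J / (1.602×10^-19 J/eV) = 0.536 eV.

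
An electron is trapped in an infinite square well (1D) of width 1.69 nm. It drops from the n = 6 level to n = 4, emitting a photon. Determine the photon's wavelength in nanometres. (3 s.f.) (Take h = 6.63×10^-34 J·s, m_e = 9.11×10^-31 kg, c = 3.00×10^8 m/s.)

λ = 471 nm

E_1 = h²/(8m_eL²) = 2.112×10^-20 J, so ΔE = (6² − 4²)E_1 = 4.224×10^-19 J.
λ = hc/ΔE = (6.63×10^-34·3.00×10^8)/4.224×10^-19 = 4.71×10^-7 m = 471 nm.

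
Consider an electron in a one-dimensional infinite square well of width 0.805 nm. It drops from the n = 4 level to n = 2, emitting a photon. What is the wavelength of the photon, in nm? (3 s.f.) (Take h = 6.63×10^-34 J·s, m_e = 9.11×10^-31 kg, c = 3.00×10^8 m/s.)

E_1 = h²/(8m_eL²) = 9.307×10^-20 J, so ΔE = (4² − 2²)E_1 = 1.117×10^-18 J.
λ = hc/ΔE = (6.63×10^-34·3.00×10^8)/1.117×10^-18 = 1.78×10^-7 m = 178 nm.

λ = 178 nm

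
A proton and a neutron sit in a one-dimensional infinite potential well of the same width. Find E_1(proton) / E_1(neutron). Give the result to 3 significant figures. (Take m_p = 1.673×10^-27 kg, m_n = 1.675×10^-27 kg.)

1.00

E_n ∝ 1/m at fixed n and L, so the ratio is m_n/m_p = 1.675×10^-27/1.673×10^-27 = 1.00.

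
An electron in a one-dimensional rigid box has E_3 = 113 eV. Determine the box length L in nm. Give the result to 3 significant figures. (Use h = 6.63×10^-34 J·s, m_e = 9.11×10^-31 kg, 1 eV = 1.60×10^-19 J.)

L = 0.173 nm

From E_n = n²h²/(8m_eL²), L = n·h/√(8m_eE_n).
E_3 = 113 eV = 1.808×10^-17 J, so L = 3·6.63×10^-34/√(8·9.11×10^-31·1.808×10^-17) = 1.73×10^-10 m = 0.173 nm.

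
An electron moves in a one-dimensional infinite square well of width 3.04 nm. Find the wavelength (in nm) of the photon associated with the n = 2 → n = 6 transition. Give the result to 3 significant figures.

E_1 = h²/(8m_eL²) = 6.519×10^-21 J, so ΔE = (6² − 2²)E_1 = 2.086×10^-19 J.
λ = hc/ΔE = (6.626×10^-34·2.998×10^8)/2.086×10^-19 = 9.52×10^-7 m = 952 nm.

λ = 952 nm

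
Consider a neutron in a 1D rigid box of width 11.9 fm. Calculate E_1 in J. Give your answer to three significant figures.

E_1 = 2.31×10^-13 J

For an infinite well E_n = n²h²/(8m_nL²), so E_1 = h²/(8m_nL²) = (6.626×10^-34)²/(8·1.675×10^-27·(1.19×10^-14 m)²) = 2.314×10^-13 J.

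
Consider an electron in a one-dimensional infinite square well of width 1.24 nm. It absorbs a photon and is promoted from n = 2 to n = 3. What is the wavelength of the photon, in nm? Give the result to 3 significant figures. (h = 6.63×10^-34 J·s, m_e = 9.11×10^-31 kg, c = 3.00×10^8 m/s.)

E_1 = h²/(8m_eL²) = 3.923×10^-20 J, so ΔE = (3² − 2²)E_1 = 1.961×10^-19 J.
λ = hc/ΔE = (6.63×10^-34·3.00×10^8)/1.961×10^-19 = 1.01×10^-6 m = 1.01×10^3 nm.

λ = 1.01×10^3 nm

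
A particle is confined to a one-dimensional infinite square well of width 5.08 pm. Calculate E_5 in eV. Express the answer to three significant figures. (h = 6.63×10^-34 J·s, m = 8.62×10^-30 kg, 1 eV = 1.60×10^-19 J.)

For an infinite well E_n = n²h²/(8mL²), so E_1 = h²/(8mL²) = (6.63×10^-34)²/(8·8.62×10^-30·(5.08×10^-12 m)²) = 2.470×10^-16 J.
Then E_5 = 5²·E_1 = 25·2.470×10^-16 J = 6.175×10^-15 J.
Converting, E_5 = 6.175×10^-15 J / (1.60×10^-19 J/eV) = 3.86×10^4 eV.

E_5 = 3.86×10^4 eV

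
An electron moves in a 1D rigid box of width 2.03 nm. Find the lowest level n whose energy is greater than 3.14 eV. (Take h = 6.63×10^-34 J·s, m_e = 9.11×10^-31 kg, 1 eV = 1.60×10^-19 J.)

E_1 = h²/(8m_eL²) = 1.464×10^-20 J = 0.09150 eV.
Need n² > 3.14/0.09150 = 34.32, i.e. n > 5.858.
The smallest integer satisfying this is n = 6.

n = 6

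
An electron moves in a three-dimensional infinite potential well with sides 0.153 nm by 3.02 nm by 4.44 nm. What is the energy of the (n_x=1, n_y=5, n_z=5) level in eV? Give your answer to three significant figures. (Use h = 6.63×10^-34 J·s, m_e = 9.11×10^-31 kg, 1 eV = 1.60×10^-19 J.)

E = 17.6 eV

For a 3D rectangular well E = (h²/8m_e)·Σ n_i²/L_i² = (6.63×10^-34)²/(8·9.11×10^-31) · [1²/(0.153 nm)² + 5²/(3.02 nm)² + 5²/(4.44 nm)²].
Evaluating gives E = 2.818×10^-18 J = 17.6 eV.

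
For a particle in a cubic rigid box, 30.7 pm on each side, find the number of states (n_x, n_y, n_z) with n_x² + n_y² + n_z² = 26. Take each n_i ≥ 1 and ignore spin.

The level has n_x² + n_y² + n_z² = 26. The ordered positive-integer solutions are (1, 3, 4), (1, 4, 3), (3, 1, 4), (3, 4, 1), (4, 1, 3), (4, 3, 1).
That gives 6 states.

degeneracy = 6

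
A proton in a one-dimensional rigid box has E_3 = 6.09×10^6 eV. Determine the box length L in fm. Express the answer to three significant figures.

L = 17.4 fm

From E_n = n²h²/(8m_pL²), L = n·h/√(8m_pE_n).
E_3 = 6.09×10^6 eV = 9.756×10^-13 J, so L = 3·6.626×10^-34/√(8·1.673×10^-27·9.756×10^-13) = 1.74×10^-14 m = 17.4 fm.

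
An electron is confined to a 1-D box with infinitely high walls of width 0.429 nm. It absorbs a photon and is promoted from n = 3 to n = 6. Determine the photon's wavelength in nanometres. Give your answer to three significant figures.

E_1 = h²/(8m_eL²) = 3.274×10^-19 J, so ΔE = (6² − 3²)E_1 = 8.840×10^-18 J.
λ = hc/ΔE = (6.626×10^-34·2.998×10^8)/8.840×10^-18 = 2.25×10^-8 m = 22.5 nm.

λ = 22.5 nm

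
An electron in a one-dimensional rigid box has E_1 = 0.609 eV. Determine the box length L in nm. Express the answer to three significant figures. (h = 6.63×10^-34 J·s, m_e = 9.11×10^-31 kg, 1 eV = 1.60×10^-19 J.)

From E_n = n²h²/(8m_eL²), L = n·h/√(8m_eE_n).
E_1 = 0.609 eV = 9.744×10^-20 J, so L = 1·6.63×10^-34/√(8·9.11×10^-31·9.744×10^-20) = 7.87×10^-10 m = 0.787 nm.

L = 0.787 nm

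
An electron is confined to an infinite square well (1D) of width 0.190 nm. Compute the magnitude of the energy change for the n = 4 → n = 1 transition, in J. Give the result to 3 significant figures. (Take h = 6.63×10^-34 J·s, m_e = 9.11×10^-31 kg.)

|ΔE| = 2.51×10^-17 J

E_1 = h²/(8m_eL²) = 1.671×10^-18 J.
|ΔE| = |4² − 1²|·E_1 = 15·1.671×10^-18 J = 2.51×10^-17 J.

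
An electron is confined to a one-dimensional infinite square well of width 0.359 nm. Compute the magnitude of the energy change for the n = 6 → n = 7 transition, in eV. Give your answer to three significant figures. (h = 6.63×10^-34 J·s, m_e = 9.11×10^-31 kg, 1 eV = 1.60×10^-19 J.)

E_1 = h²/(8m_eL²) = 4.680×10^-19 J.
|ΔE| = |6² − 7²|·E_1 = 13·4.680×10^-19 J = 6.084×10^-18 J = 38.0 eV.

|ΔE| = 38.0 eV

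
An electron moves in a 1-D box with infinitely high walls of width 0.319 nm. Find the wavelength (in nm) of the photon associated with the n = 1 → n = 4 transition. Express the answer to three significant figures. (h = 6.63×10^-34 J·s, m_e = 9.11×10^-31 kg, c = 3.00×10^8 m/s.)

E_1 = h²/(8m_eL²) = 5.927×10^-19 J, so ΔE = (4² − 1²)E_1 = 8.891×10^-18 J.
λ = hc/ΔE = (6.63×10^-34·3.00×10^8)/8.891×10^-18 = 2.24×10^-8 m = 22.4 nm.

λ = 22.4 nm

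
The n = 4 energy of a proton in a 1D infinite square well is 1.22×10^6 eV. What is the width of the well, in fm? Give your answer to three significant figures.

L = 51.8 fm

From E_n = n²h²/(8m_pL²), L = n·h/√(8m_pE_n).
E_4 = 1.22×10^6 eV = 1.954×10^-13 J, so L = 4·6.626×10^-34/√(8·1.673×10^-27·1.954×10^-13) = 5.18×10^-14 m = 51.8 fm.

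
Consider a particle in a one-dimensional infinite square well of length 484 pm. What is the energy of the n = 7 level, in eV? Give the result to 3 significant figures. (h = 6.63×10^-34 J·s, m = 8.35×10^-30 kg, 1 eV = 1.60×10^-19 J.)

For an infinite well E_n = n²h²/(8mL²), so E_1 = h²/(8mL²) = (6.63×10^-34)²/(8·8.35×10^-30·(4.84×10^-10 m)²) = 2.809×10^-20 J.
Then E_7 = 7²·E_1 = 49·2.809×10^-20 J = 1.376×10^-18 J.
Converting, E_7 = 1.376×10^-18 J / (1.60×10^-19 J/eV) = 8.60 eV.

E_7 = 8.60 eV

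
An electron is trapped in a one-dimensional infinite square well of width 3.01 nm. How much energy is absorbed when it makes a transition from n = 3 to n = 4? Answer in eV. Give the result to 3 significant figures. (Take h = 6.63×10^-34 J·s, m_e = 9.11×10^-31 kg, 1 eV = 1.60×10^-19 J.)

E_1 = h²/(8m_eL²) = 6.657×10^-21 J.
|ΔE| = |3² − 4²|·E_1 = 7·6.657×10^-21 J = 4.660×10^-20 J = 0.291 eV.

|ΔE| = 0.291 eV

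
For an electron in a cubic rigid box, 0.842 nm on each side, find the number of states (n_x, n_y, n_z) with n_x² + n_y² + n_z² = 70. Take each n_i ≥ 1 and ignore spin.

The level has n_x² + n_y² + n_z² = 70. The ordered positive-integer solutions are (3, 5, 6), (3, 6, 5), (5, 3, 6), (5, 6, 3), (6, 3, 5), (6, 5, 3).
That gives 6 states.

degeneracy = 6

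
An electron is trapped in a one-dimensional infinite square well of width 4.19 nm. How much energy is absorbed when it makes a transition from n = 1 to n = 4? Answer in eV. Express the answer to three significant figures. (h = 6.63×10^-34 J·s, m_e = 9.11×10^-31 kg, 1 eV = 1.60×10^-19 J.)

|ΔE| = 0.322 eV

E_1 = h²/(8m_eL²) = 3.436×10^-21 J.
|ΔE| = |1² − 4²|·E_1 = 15·3.436×10^-21 J = 5.154×10^-20 J = 0.322 eV.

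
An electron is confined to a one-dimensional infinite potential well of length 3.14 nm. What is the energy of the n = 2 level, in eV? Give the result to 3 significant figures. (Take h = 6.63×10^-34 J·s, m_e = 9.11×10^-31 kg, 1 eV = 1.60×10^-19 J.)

E_2 = 0.153 eV

For an infinite well E_n = n²h²/(8m_eL²), so E_1 = h²/(8m_eL²) = (6.63×10^-34)²/(8·9.11×10^-31·(3.14×10^-9 m)²) = 6.117×10^-21 J.
Then E_2 = 2²·E_1 = 4·6.117×10^-21 J = 2.447×10^-20 J.
Converting, E_2 = 2.447×10^-20 J / (1.60×10^-19 J/eV) = 0.153 eV.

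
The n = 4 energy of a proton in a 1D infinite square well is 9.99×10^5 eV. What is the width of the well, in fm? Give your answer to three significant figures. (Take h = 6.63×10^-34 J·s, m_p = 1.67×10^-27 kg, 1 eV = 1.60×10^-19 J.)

L = 57.4 fm

From E_n = n²h²/(8m_pL²), L = n·h/√(8m_pE_n).
E_4 = 9.99×10^5 eV = 1.598×10^-13 J, so L = 4·6.63×10^-34/√(8·1.67×10^-27·1.598×10^-13) = 5.74×10^-14 m = 57.4 fm.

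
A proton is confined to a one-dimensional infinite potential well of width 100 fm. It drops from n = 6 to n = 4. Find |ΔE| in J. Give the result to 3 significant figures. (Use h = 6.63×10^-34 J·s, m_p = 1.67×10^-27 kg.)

E_1 = h²/(8m_pL²) = 3.290×10^-15 J.
|ΔE| = |6² − 4²|·E_1 = 20·3.290×10^-15 J = 6.58×10^-14 J.

|ΔE| = 6.58×10^-14 J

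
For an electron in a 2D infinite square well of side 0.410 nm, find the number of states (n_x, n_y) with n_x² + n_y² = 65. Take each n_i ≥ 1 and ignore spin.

The level has n_x² + n_y² = 65. The ordered positive-integer solutions are (1, 8), (4, 7), (7, 4), (8, 1).
That gives 4 states.

degeneracy = 4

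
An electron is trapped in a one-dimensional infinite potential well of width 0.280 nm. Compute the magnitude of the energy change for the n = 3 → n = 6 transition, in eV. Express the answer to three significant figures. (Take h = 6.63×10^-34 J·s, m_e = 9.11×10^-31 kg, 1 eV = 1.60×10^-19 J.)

E_1 = h²/(8m_eL²) = 7.693×10^-19 J.
|ΔE| = |3² − 6²|·E_1 = 27·7.693×10^-19 J = 2.077×10^-17 J = 130 eV.

|ΔE| = 130 eV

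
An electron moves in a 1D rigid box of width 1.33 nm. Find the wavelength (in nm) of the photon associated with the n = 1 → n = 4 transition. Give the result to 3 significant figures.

λ = 389 nm

E_1 = h²/(8m_eL²) = 3.406×10^-20 J, so ΔE = (4² − 1²)E_1 = 5.109×10^-19 J.
λ = hc/ΔE = (6.626×10^-34·2.998×10^8)/5.109×10^-19 = 3.89×10^-7 m = 389 nm.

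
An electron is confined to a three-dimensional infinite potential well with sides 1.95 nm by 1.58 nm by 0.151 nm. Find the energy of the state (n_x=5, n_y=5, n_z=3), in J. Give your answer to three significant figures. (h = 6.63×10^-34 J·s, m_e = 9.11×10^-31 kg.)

E = 2.48×10^-17 J

For a 3D rectangular well E = (h²/8m_e)·Σ n_i²/L_i² = (6.63×10^-34)²/(8·9.11×10^-31) · [5²/(1.95 nm)² + 5²/(1.58 nm)² + 3²/(0.151 nm)²].
Evaluating gives E = 2.48×10^-17 J.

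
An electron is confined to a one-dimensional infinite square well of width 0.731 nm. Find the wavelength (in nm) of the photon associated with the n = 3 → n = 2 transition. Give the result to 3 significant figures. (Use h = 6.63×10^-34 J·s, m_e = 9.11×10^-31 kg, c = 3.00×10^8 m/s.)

λ = 352 nm

E_1 = h²/(8m_eL²) = 1.129×10^-19 J, so ΔE = (3² − 2²)E_1 = 5.645×10^-19 J.
λ = hc/ΔE = (6.63×10^-34·3.00×10^8)/5.645×10^-19 = 3.52×10^-7 m = 352 nm.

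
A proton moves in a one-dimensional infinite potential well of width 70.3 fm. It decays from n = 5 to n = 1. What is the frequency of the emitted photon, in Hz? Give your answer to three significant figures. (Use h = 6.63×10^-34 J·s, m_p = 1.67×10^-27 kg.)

E_1 = h²/(8m_pL²) = 6.657×10^-15 J and ΔE = (5² − 1²)E_1 = 1.598×10^-13 J.
f = ΔE/h = 1.598×10^-13/6.63×10^-34 = 2.41×10^20 Hz.

f = 2.41×10^20 Hz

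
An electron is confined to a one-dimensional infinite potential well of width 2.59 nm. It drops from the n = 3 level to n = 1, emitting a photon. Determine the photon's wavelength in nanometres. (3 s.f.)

E_1 = h²/(8m_eL²) = 8.981×10^-21 J, so ΔE = (3² − 1²)E_1 = 7.185×10^-20 J.
λ = hc/ΔE = (6.626×10^-34·2.998×10^8)/7.185×10^-20 = 2.76×10^-6 m = 2.76×10^3 nm.

λ = 2.76×10^3 nm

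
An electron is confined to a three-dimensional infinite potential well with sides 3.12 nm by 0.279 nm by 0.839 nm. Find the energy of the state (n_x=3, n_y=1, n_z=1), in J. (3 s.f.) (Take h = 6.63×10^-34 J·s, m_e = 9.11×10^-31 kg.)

For a 3D rectangular well E = (h²/8m_e)·Σ n_i²/L_i² = (6.63×10^-34)²/(8·9.11×10^-31) · [3²/(3.12 nm)² + 1²/(0.279 nm)² + 1²/(0.839 nm)²].
Evaluating gives E = 9.16×10^-19 J.

E = 9.16×10^-19 J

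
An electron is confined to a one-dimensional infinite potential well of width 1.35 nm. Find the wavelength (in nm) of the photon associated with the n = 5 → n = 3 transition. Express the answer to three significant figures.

E_1 = h²/(8m_eL²) = 3.306×10^-20 J, so ΔE = (5² − 3²)E_1 = 5.290×10^-19 J.
λ = hc/ΔE = (6.626×10^-34·2.998×10^8)/5.290×10^-19 = 3.76×10^-7 m = 376 nm.

λ = 376 nm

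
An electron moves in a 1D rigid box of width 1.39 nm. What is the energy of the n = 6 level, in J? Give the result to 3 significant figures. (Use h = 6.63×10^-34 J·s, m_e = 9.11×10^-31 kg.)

E_6 = 1.12×10^-18 J

For an infinite well E_n = n²h²/(8m_eL²), so E_1 = h²/(8m_eL²) = (6.63×10^-34)²/(8·9.11×10^-31·(1.39×10^-9 m)²) = 3.122×10^-20 J.
Then E_6 = 6²·E_1 = 36·3.122×10^-20 J = 1.12×10^-18 J.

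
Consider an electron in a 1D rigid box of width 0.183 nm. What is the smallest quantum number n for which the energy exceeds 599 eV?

E_1 = h²/(8m_eL²) = 1.799×10^-18 J = 11.23 eV.
Need n² > 599/11.23 = 53.34, i.e. n > 7.303.
The smallest integer satisfying this is n = 8.

n = 8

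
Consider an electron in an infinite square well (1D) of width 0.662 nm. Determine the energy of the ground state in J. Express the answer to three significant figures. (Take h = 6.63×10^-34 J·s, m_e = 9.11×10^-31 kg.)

For an infinite well E_n = n²h²/(8m_eL²), so E_1 = h²/(8m_eL²) = (6.63×10^-34)²/(8·9.11×10^-31·(6.62×10^-10 m)²) = 1.376×10^-19 J.

E_1 = 1.38×10^-19 J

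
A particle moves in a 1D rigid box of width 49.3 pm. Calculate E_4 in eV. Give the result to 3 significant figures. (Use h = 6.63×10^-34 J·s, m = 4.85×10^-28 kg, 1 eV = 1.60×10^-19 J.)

E_4 = 4.66 eV

For an infinite well E_n = n²h²/(8mL²), so E_1 = h²/(8mL²) = (6.63×10^-34)²/(8·4.85×10^-28·(4.93×10^-11 m)²) = 4.661×10^-20 J.
Then E_4 = 4²·E_1 = 16·4.661×10^-20 J = 7.458×10^-19 J.
Converting, E_4 = 7.458×10^-19 J / (1.60×10^-19 J/eV) = 4.66 eV.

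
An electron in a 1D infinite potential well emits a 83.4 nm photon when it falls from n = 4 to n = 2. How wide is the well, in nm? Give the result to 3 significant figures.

L = 0.551 nm

The photon carries ΔE = hc/λ = 6.626×10^-34·2.998×10^8/8.34×10^-8 m = 2.382×10^-18 J.
Since ΔE = (4² − 2²)E_1, E_1 = 1.985×10^-19 J, and L = h/√(8m_eE_1) = 5.51×10^-10 m = 0.551 nm.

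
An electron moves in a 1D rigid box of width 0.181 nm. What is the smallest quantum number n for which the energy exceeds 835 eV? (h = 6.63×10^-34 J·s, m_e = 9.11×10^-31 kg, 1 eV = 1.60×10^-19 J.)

n = 9

E_1 = h²/(8m_eL²) = 1.841×10^-18 J = 11.51 eV.
Need n² > 835/11.51 = 72.55, i.e. n > 8.518.
The smallest integer satisfying this is n = 9.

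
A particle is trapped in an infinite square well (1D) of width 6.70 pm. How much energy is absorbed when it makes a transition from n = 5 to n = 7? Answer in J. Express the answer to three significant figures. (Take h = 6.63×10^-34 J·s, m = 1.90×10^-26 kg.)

E_1 = h²/(8mL²) = 6.442×10^-20 J.
|ΔE| = |5² − 7²|·E_1 = 24·6.442×10^-20 J = 1.55×10^-18 J.

|ΔE| = 1.55×10^-18 J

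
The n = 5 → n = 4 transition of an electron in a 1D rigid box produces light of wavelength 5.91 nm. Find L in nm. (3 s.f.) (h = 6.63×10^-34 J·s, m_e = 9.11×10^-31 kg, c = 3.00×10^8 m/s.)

L = 0.127 nm

The photon carries ΔE = hc/λ = 6.63×10^-34·3.00×10^8/5.91×10^-9 m = 3.365×10^-17 J.
Since ΔE = (5² − 4²)E_1, E_1 = 3.739×10^-18 J, and L = h/√(8m_eE_1) = 1.27×10^-10 m = 0.127 nm.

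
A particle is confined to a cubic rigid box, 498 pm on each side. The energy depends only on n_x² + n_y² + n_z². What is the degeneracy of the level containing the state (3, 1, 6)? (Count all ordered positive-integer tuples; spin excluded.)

degeneracy = 6

The level has n_x² + n_y² + n_z² = 46. The ordered positive-integer solutions are (1, 3, 6), (1, 6, 3), (3, 1, 6), (3, 6, 1), (6, 1, 3), (6, 3, 1).
That gives 6 states.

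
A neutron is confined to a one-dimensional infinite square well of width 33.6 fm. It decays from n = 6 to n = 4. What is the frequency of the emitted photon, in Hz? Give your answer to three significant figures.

E_1 = h²/(8m_nL²) = 2.902×10^-14 J and ΔE = (6² − 4²)E_1 = 5.804×10^-13 J.
f = ΔE/h = 5.804×10^-13/6.626×10^-34 = 8.76×10^20 Hz.

f = 8.76×10^20 Hz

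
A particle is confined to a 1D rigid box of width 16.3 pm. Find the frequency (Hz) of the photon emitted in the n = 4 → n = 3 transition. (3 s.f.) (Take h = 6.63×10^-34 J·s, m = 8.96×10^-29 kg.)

f = 2.44×10^16 Hz

E_1 = h²/(8mL²) = 2.308×10^-18 J and ΔE = (4² − 3²)E_1 = 1.616×10^-17 J.
f = ΔE/h = 1.616×10^-17/6.63×10^-34 = 2.44×10^16 Hz.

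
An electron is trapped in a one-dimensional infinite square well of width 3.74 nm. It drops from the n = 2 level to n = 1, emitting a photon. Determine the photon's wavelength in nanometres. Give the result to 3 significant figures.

λ = 1.54×10^4 nm

E_1 = h²/(8m_eL²) = 4.307×10^-21 J, so ΔE = (2² − 1²)E_1 = 1.292×10^-20 J.
λ = hc/ΔE = (6.626×10^-34·2.998×10^8)/1.292×10^-20 = 1.54×10^-5 m = 1.54×10^4 nm.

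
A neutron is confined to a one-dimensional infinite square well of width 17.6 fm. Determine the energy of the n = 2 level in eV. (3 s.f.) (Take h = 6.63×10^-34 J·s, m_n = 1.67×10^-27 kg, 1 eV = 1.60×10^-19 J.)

E_2 = 2.66×10^6 eV

For an infinite well E_n = n²h²/(8m_nL²), so E_1 = h²/(8m_nL²) = (6.63×10^-34)²/(8·1.67×10^-27·(1.76×10^-14 m)²) = 1.062×10^-13 J.
Then E_2 = 2²·E_1 = 4·1.062×10^-13 J = 4.248×10^-13 J.
Converting, E_2 = 4.248×10^-13 J / (1.60×10^-19 J/eV) = 2.66×10^6 eV.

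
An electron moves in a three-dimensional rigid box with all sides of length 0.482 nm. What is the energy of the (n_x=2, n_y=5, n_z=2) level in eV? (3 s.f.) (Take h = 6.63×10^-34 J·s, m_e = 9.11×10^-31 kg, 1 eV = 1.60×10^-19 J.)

For a 3D rectangular well E = (h²/8m_e)·Σ n_i²/L_i² = (6.63×10^-34)²/(8·9.11×10^-31) · [2²/(0.482 nm)² + 5²/(0.482 nm)² + 2²/(0.482 nm)²].
Evaluating gives E = 8.567×10^-18 J = 53.5 eV.

E = 53.5 eV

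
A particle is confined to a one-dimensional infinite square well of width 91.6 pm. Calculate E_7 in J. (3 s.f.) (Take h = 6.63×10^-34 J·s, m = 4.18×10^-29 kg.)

E_7 = 7.68×10^-18 J

For an infinite well E_n = n²h²/(8mL²), so E_1 = h²/(8mL²) = (6.63×10^-34)²/(8·4.18×10^-29·(9.16×10^-11 m)²) = 1.567×10^-19 J.
Then E_7 = 7²·E_1 = 49·1.567×10^-19 J = 7.68×10^-18 J.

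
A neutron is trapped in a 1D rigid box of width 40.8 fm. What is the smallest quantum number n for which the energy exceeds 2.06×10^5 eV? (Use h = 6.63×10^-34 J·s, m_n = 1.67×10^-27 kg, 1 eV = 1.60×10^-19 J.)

E_1 = h²/(8m_nL²) = 1.977×10^-14 J = 1.236×10^5 eV.
Need n² > 2.06×10^5/1.236×10^5 = 1.667, i.e. n > 1.291.
The smallest integer satisfying this is n = 2.

n = 2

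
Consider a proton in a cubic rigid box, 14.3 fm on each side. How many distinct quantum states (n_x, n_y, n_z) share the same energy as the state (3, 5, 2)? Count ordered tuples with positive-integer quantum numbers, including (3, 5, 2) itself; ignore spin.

The level has n_x² + n_y² + n_z² = 38. The ordered positive-integer solutions are (1, 1, 6), (1, 6, 1), (2, 3, 5), (2, 5, 3), (3, 2, 5), (3, 5, 2), (5, 2, 3), (5, 3, 2), (6, 1, 1).
That gives 9 states.

degeneracy = 9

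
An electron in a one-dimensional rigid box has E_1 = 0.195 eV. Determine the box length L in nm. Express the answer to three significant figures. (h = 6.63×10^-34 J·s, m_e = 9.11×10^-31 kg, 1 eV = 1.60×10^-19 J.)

From E_n = n²h²/(8m_eL²), L = n·h/√(8m_eE_n).
E_1 = 0.195 eV = 3.120×10^-20 J, so L = 1·6.63×10^-34/√(8·9.11×10^-31·3.120×10^-20) = 1.39×10^-9 m = 1.39 nm.

L = 1.39 nm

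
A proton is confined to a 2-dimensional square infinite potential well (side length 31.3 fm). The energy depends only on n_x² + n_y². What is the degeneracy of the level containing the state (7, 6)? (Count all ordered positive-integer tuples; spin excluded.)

degeneracy = 4

The level has n_x² + n_y² = 85. The ordered positive-integer solutions are (2, 9), (6, 7), (7, 6), (9, 2).
That gives 4 states.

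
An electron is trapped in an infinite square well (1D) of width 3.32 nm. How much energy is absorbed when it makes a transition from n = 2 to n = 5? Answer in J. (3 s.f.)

E_1 = h²/(8m_eL²) = 5.466×10^-21 J.
|ΔE| = |2² − 5²|·E_1 = 21·5.466×10^-21 J = 1.15×10^-19 J.

|ΔE| = 1.15×10^-19 J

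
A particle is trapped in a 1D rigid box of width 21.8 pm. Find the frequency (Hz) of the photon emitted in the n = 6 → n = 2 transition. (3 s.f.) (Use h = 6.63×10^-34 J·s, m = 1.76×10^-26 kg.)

E_1 = h²/(8mL²) = 6.569×10^-21 J and ΔE = (6² − 2²)E_1 = 2.102×10^-19 J.
f = ΔE/h = 2.102×10^-19/6.63×10^-34 = 3.17×10^14 Hz.

f = 3.17×10^14 Hz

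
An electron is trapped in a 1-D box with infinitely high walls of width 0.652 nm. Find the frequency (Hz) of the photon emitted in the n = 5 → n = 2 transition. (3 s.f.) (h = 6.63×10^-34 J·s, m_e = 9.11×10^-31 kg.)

f = 4.49×10^15 Hz

E_1 = h²/(8m_eL²) = 1.419×10^-19 J and ΔE = (5² − 2²)E_1 = 2.980×10^-18 J.
f = ΔE/h = 2.980×10^-18/6.63×10^-34 = 4.49×10^15 Hz.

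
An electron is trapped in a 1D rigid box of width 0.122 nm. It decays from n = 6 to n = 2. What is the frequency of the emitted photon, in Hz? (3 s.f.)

f = 1.95×10^17 Hz

E_1 = h²/(8m_eL²) = 4.048×10^-18 J and ΔE = (6² − 2²)E_1 = 1.295×10^-16 J.
f = ΔE/h = 1.295×10^-16/6.626×10^-34 = 1.95×10^17 Hz.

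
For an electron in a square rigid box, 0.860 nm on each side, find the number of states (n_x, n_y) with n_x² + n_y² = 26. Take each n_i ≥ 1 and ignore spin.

degeneracy = 2

The level has n_x² + n_y² = 26. The ordered positive-integer solutions are (1, 5), (5, 1).
That gives 2 states.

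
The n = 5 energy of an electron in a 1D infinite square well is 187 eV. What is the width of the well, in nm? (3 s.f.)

L = 0.224 nm

From E_n = n²h²/(8m_eL²), L = n·h/√(8m_eE_n).
E_5 = 187 eV = 2.996×10^-17 J, so L = 5·6.626×10^-34/√(8·9.109×10^-31·2.996×10^-17) = 2.24×10^-10 m = 0.224 nm.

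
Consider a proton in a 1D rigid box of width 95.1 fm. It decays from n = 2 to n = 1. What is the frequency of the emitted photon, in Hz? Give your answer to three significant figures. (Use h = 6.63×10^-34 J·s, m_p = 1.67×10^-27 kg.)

f = 1.65×10^19 Hz

E_1 = h²/(8m_pL²) = 3.638×10^-15 J and ΔE = (2² − 1²)E_1 = 1.091×10^-14 J.
f = ΔE/h = 1.091×10^-14/6.63×10^-34 = 1.65×10^19 Hz.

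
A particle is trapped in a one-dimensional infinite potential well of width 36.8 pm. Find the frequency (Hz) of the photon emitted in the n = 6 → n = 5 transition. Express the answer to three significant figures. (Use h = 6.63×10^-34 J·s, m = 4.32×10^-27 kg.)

E_1 = h²/(8mL²) = 9.392×10^-21 J and ΔE = (6² − 5²)E_1 = 1.033×10^-19 J.
f = ΔE/h = 1.033×10^-19/6.63×10^-34 = 1.56×10^14 Hz.

f = 1.56×10^14 Hz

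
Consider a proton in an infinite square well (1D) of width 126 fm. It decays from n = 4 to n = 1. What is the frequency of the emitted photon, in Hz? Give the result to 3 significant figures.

E_1 = h²/(8m_pL²) = 2.066×10^-15 J and ΔE = (4² − 1²)E_1 = 3.099×10^-14 J.
f = ΔE/h = 3.099×10^-14/6.626×10^-34 = 4.68×10^19 Hz.

f = 4.68×10^19 Hz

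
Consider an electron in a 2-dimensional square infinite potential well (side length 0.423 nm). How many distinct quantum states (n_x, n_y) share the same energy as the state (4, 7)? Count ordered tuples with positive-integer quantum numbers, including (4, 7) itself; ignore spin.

The level has n_x² + n_y² = 65. The ordered positive-integer solutions are (1, 8), (4, 7), (7, 4), (8, 1).
That gives 4 states.

degeneracy = 4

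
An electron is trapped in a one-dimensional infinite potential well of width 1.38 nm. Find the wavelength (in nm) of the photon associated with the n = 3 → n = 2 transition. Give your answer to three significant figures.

λ = 1.26×10^3 nm

E_1 = h²/(8m_eL²) = 3.164×10^-20 J, so ΔE = (3² − 2²)E_1 = 1.582×10^-19 J.
λ = hc/ΔE = (6.626×10^-34·2.998×10^8)/1.582×10^-19 = 1.26×10^-6 m = 1.26×10^3 nm.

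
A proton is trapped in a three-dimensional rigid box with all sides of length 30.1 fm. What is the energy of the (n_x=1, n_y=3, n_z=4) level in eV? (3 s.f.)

E = 5.88×10^6 eV

For a 3D rectangular well E = (h²/8m_p)·Σ n_i²/L_i² = (6.626×10^-34)²/(8·1.673×10^-27) · [1²/(30.1 fm)² + 3²/(30.1 fm)² + 4²/(30.1 fm)²].
Evaluating gives E = 9.414×10^-13 J = 5.88×10^6 eV.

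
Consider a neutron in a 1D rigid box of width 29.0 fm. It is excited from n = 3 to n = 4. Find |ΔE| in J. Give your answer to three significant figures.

E_1 = h²/(8m_nL²) = 3.896×10^-14 J.
|ΔE| = |3² − 4²|·E_1 = 7·3.896×10^-14 J = 2.73×10^-13 J.

|ΔE| = 2.73×10^-13 J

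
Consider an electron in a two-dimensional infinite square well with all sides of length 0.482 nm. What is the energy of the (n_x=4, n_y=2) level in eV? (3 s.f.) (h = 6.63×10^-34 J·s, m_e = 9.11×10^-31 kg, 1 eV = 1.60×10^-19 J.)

E = 32.5 eV

For a 2D rectangular well E = (h²/8m_e)·Σ n_i²/L_i² = (6.63×10^-34)²/(8·9.11×10^-31) · [4²/(0.482 nm)² + 2²/(0.482 nm)²].
Evaluating gives E = 5.192×10^-18 J = 32.5 eV.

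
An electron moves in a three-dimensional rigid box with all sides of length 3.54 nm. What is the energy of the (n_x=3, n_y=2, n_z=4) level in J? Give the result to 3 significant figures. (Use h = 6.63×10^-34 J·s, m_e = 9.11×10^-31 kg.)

E = 1.40×10^-19 J

For a 3D rectangular well E = (h²/8m_e)·Σ n_i²/L_i² = (6.63×10^-34)²/(8·9.11×10^-31) · [3²/(3.54 nm)² + 2²/(3.54 nm)² + 4²/(3.54 nm)²].
Evaluating gives E = 1.40×10^-19 J.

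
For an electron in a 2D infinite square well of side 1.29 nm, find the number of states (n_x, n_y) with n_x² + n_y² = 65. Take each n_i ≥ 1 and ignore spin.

degeneracy = 4

The level has n_x² + n_y² = 65. The ordered positive-integer solutions are (1, 8), (4, 7), (7, 4), (8, 1).
That gives 4 states.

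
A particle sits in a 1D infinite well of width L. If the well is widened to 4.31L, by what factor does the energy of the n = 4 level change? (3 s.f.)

E_n ∝ 1/L², so the energy scales by 1/4.31² = 0.0538.

0.0538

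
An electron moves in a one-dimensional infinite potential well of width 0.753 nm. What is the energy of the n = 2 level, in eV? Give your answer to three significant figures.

For an infinite well E_n = n²h²/(8m_eL²), so E_1 = h²/(8m_eL²) = (6.626×10^-34)²/(8·9.109×10^-31·(7.53×10^-10 m)²) = 1.063×10^-19 J.
Then E_2 = 2²·E_1 = 4·1.063×10^-19 J = 4.252×10^-19 J.
Converting, E_2 = 4.252×10^-19 J / (1.602×10^-19 J/eV) = 2.65 eV.

E_2 = 2.65 eV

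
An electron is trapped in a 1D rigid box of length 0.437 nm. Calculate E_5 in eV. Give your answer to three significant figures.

For an infinite well E_n = n²h²/(8m_eL²), so E_1 = h²/(8m_eL²) = (6.626×10^-34)²/(8·9.109×10^-31·(4.37×10^-10 m)²) = 3.155×10^-19 J.
Then E_5 = 5²·E_1 = 25·3.155×10^-19 J = 7.887×10^-18 J.
Converting, E_5 = 7.887×10^-18 J / (1.602×10^-19 J/eV) = 49.2 eV.

E_5 = 49.2 eV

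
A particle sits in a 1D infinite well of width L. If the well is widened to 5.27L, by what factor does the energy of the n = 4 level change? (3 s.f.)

E_n ∝ 1/L², so the energy scales by 1/5.27² = 0.0360.

0.0360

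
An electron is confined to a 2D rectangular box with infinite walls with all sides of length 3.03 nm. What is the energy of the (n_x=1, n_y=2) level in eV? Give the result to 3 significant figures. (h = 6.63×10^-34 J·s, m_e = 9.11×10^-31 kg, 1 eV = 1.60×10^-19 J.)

E = 0.205 eV

For a 2D rectangular well E = (h²/8m_e)·Σ n_i²/L_i² = (6.63×10^-34)²/(8·9.11×10^-31) · [1²/(3.03 nm)² + 2²/(3.03 nm)²].
Evaluating gives E = 3.285×10^-20 J = 0.205 eV.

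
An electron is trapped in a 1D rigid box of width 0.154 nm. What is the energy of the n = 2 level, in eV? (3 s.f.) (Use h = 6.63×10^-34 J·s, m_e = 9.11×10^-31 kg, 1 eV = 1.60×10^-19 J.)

E_2 = 63.6 eV

For an infinite well E_n = n²h²/(8m_eL²), so E_1 = h²/(8m_eL²) = (6.63×10^-34)²/(8·9.11×10^-31·(1.54×10^-10 m)²) = 2.543×10^-18 J.
Then E_2 = 2²·E_1 = 4·2.543×10^-18 J = 1.017×10^-17 J.
Converting, E_2 = 1.017×10^-17 J / (1.60×10^-19 J/eV) = 63.6 eV.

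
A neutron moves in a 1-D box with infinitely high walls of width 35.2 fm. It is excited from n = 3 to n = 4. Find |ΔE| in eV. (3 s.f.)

|ΔE| = 1.16×10^6 eV

E_1 = h²/(8m_nL²) = 2.644×10^-14 J.
|ΔE| = |3² − 4²|·E_1 = 7·2.644×10^-14 J = 1.851×10^-13 J = 1.16×10^6 eV.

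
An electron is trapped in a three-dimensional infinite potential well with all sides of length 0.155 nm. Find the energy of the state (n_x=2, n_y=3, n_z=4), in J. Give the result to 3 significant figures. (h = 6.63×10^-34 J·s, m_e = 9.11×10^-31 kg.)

For a 3D rectangular well E = (h²/8m_e)·Σ n_i²/L_i² = (6.63×10^-34)²/(8·9.11×10^-31) · [2²/(0.155 nm)² + 3²/(0.155 nm)² + 4²/(0.155 nm)²].
Evaluating gives E = 7.28×10^-17 J.

E = 7.28×10^-17 J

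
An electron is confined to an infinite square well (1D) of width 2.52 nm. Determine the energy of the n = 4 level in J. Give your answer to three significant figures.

E_4 = 1.52×10^-19 J

For an infinite well E_n = n²h²/(8m_eL²), so E_1 = h²/(8m_eL²) = (6.626×10^-34)²/(8·9.109×10^-31·(2.52×10^-9 m)²) = 9.487×10^-21 J.
Then E_4 = 4²·E_1 = 16·9.487×10^-21 J = 1.52×10^-19 J.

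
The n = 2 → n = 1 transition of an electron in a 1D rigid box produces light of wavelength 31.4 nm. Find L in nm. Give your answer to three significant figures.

The photon carries ΔE = hc/λ = 6.626×10^-34·2.998×10^8/3.14×10^-8 m = 6.326×10^-18 J.
Since ΔE = (2² − 1²)E_1, E_1 = 2.109×10^-18 J, and L = h/√(8m_eE_1) = 1.69×10^-10 m = 0.169 nm.

L = 0.169 nm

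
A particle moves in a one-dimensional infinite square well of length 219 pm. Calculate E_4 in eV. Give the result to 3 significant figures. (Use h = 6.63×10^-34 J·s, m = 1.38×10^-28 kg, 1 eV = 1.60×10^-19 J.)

For an infinite well E_n = n²h²/(8mL²), so E_1 = h²/(8mL²) = (6.63×10^-34)²/(8·1.38×10^-28·(2.19×10^-10 m)²) = 8.302×10^-21 J.
Then E_4 = 4²·E_1 = 16·8.302×10^-21 J = 1.328×10^-19 J.
Converting, E_4 = 1.328×10^-19 J / (1.60×10^-19 J/eV) = 0.830 eV.

E_4 = 0.830 eV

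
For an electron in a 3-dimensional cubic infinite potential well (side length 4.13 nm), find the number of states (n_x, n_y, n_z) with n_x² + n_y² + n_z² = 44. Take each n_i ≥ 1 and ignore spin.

degeneracy = 3

The level has n_x² + n_y² + n_z² = 44. The ordered positive-integer solutions are (2, 2, 6), (2, 6, 2), (6, 2, 2).
That gives 3 states.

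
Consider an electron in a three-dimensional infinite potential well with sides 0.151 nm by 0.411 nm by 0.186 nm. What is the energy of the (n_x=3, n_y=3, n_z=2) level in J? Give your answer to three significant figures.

For a 3D rectangular well E = (h²/8m_e)·Σ n_i²/L_i² = (6.626×10^-34)²/(8·9.109×10^-31) · [3²/(0.151 nm)² + 3²/(0.411 nm)² + 2²/(0.186 nm)²].
Evaluating gives E = 3.40×10^-17 J.

E = 3.40×10^-17 J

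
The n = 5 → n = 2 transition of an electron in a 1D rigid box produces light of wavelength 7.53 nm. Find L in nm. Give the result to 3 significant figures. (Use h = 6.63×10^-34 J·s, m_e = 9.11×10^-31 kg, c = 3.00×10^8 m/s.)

The photon carries ΔE = hc/λ = 6.63×10^-34·3.00×10^8/7.53×10^-9 m = 2.641×10^-17 J.
Since ΔE = (5² − 2²)E_1, E_1 = 1.258×10^-18 J, and L = h/√(8m_eE_1) = 2.19×10^-10 m = 0.219 nm.

L = 0.219 nm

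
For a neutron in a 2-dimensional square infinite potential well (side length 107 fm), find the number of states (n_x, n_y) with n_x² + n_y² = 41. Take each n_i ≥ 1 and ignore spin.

The level has n_x² + n_y² = 41. The ordered positive-integer solutions are (4, 5), (5, 4).
That gives 2 states.

degeneracy = 2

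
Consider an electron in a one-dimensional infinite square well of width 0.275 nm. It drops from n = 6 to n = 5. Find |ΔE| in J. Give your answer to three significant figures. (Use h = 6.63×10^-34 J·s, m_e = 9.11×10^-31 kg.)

E_1 = h²/(8m_eL²) = 7.975×10^-19 J.
|ΔE| = |6² − 5²|·E_1 = 11·7.975×10^-19 J = 8.77×10^-18 J.

|ΔE| = 8.77×10^-18 J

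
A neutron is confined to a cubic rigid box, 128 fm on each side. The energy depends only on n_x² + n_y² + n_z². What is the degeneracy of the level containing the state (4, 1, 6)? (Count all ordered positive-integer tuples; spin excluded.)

degeneracy = 6

The level has n_x² + n_y² + n_z² = 53. The ordered positive-integer solutions are (1, 4, 6), (1, 6, 4), (4, 1, 6), (4, 6, 1), (6, 1, 4), (6, 4, 1).
That gives 6 states.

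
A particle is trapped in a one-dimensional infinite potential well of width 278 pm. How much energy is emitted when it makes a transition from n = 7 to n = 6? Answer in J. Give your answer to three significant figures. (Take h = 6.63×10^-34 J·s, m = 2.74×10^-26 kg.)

E_1 = h²/(8mL²) = 2.595×10^-23 J.
|ΔE| = |7² − 6²|·E_1 = 13·2.595×10^-23 J = 3.37×10^-22 J.

|ΔE| = 3.37×10^-22 J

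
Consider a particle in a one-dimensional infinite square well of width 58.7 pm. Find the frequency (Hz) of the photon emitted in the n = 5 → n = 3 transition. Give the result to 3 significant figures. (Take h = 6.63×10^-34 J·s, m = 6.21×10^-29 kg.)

f = 6.20×10^15 Hz

E_1 = h²/(8mL²) = 2.568×10^-19 J and ΔE = (5² − 3²)E_1 = 4.109×10^-18 J.
f = ΔE/h = 4.109×10^-18/6.63×10^-34 = 6.20×10^15 Hz.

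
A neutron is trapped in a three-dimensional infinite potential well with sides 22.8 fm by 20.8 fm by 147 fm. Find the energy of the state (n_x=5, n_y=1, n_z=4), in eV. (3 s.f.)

For a 3D rectangular well E = (h²/8m_n)·Σ n_i²/L_i² = (6.626×10^-34)²/(8·1.675×10^-27) · [5²/(22.8 fm)² + 1²/(20.8 fm)² + 4²/(147 fm)²].
Evaluating gives E = 1.676×10^-12 J = 1.05×10^7 eV.

E = 1.05×10^7 eV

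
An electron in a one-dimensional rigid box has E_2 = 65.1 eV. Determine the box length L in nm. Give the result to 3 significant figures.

From E_n = n²h²/(8m_eL²), L = n·h/√(8m_eE_n).
E_2 = 65.1 eV = 1.043×10^-17 J, so L = 2·6.626×10^-34/√(8·9.109×10^-31·1.043×10^-17) = 1.52×10^-10 m = 0.152 nm.

L = 0.152 nm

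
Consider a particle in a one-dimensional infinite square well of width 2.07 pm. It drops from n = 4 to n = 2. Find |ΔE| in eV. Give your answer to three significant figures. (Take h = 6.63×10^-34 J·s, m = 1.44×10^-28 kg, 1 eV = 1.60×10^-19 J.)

|ΔE| = 6.68×10^3 eV

E_1 = h²/(8mL²) = 8.905×10^-17 J.
|ΔE| = |4² − 2²|·E_1 = 12·8.905×10^-17 J = 1.069×10^-15 J = 6.68×10^3 eV.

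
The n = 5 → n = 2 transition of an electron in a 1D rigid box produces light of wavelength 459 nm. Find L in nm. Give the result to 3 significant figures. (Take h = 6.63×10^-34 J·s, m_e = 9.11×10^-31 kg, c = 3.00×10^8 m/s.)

The photon carries ΔE = hc/λ = 6.63×10^-34·3.00×10^8/4.59×10^-7 m = 4.333×10^-19 J.
Since ΔE = (5² − 2²)E_1, E_1 = 2.063×10^-20 J, and L = h/√(8m_eE_1) = 1.71×10^-9 m = 1.71 nm.

L = 1.71 nm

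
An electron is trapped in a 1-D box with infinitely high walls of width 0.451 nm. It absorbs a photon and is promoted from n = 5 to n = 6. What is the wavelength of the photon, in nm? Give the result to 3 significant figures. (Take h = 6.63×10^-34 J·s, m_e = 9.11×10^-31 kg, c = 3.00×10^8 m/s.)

E_1 = h²/(8m_eL²) = 2.965×10^-19 J, so ΔE = (6² − 5²)E_1 = 3.262×10^-18 J.
λ = hc/ΔE = (6.63×10^-34·3.00×10^8)/3.262×10^-18 = 6.10×10^-8 m = 61.0 nm.

λ = 61.0 nm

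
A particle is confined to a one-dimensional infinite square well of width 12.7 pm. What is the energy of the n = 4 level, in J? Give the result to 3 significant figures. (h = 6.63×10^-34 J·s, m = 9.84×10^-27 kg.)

For an infinite well E_n = n²h²/(8mL²), so E_1 = h²/(8mL²) = (6.63×10^-34)²/(8·9.84×10^-27·(1.27×10^-11 m)²) = 3.462×10^-20 J.
Then E_4 = 4²·E_1 = 16·3.462×10^-20 J = 5.54×10^-19 J.

E_4 = 5.54×10^-19 J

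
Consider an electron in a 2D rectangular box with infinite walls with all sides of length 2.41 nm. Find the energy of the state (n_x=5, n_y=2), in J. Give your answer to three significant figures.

For a 2D rectangular well E = (h²/8m_e)·Σ n_i²/L_i² = (6.626×10^-34)²/(8·9.109×10^-31) · [5²/(2.41 nm)² + 2²/(2.41 nm)²].
Evaluating gives E = 3.01×10^-19 J.

E = 3.01×10^-19 J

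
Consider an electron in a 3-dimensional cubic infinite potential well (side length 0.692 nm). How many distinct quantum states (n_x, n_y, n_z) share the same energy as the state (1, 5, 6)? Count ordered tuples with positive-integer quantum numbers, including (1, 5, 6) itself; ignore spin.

degeneracy = 12

The level has n_x² + n_y² + n_z² = 62. The ordered positive-integer solutions are (1, 5, 6), (1, 6, 5), (2, 3, 7), (2, 7, 3), (3, 2, 7), (3, 7, 2), (5, 1, 6), (5, 6, 1), (6, 1, 5), (6, 5, 1), (7, 2, 3), (7, 3, 2).
That gives 12 states.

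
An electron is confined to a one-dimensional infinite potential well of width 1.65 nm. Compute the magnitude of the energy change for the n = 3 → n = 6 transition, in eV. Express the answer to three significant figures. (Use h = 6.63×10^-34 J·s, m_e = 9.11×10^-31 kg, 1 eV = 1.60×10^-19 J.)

|ΔE| = 3.74 eV

E_1 = h²/(8m_eL²) = 2.215×10^-20 J.
|ΔE| = |3² − 6²|·E_1 = 27·2.215×10^-20 J = 5.981×10^-19 J = 3.74 eV.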